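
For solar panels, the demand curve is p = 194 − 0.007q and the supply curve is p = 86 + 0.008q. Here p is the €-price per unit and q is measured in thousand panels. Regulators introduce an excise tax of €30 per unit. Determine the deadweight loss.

€30000 thousand

Competitive equilibrium: 194 − 0.007q = 86 + 0.008q → q* = 7200, p* = 143.6.
With the tax, the buyer price exceeds the seller price by 30: (194 − 0.007q) − (86 + 0.008q) = 30 → q' = 5200.
Δq = 7200 − 5200 = 2000; the wedge equals the tax, 30.
DWL = ½ × 2000 × 30 = €30000 thousand.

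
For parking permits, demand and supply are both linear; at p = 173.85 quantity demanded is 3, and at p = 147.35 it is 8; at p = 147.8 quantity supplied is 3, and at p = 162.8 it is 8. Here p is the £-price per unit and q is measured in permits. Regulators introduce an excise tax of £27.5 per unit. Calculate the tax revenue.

Demand slope = (147.35 − 173.85)/(8 − 3) = −5.3, so p = 189.75 − 5.3q.
Supply slope = (162.8 − 147.8)/(8 − 3) = 3, so p = 138.8 + 3q.
Competitive equilibrium: 189.75 − 5.3q = 138.8 + 3q → q* = 6.1386, p* = 157.2157.
With the tax, the buyer price exceeds the seller price by 27.5: (189.75 − 5.3q) − (138.8 + 3q) = 27.5 → q' = 2.8253.
Tax revenue = 27.5 × 2.8253 = £77.70.

£77.70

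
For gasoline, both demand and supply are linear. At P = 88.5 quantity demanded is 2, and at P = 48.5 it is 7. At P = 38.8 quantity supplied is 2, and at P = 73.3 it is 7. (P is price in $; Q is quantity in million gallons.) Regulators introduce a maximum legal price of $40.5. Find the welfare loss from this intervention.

$71.10 million

Demand slope = (48.5 − 88.5)/(7 − 2) = −8, so P = 104.5 − 8Q.
Supply slope = (73.3 − 38.8)/(7 − 2) = 6.9, so P = 25 + 6.9Q.
Competitive equilibrium: 104.5 − 8Q = 25 + 6.9Q → Q* = 5.3356, P* = 61.8154.
At the ceiling P = 40.5, quantity supplied = (40.5 − 25)/6.9 = 2.2464.
Willingness to pay at Q' = 2.2464: 104.5 − 8·2.2464 = 86.5288.
ΔQ = 5.3356 − 2.2464 = 3.0892; wedge = 86.5288 − 40.5 = 46.0288.
Deadweight loss = ½ × 3.0892 × 46.0288 = $71.10 million.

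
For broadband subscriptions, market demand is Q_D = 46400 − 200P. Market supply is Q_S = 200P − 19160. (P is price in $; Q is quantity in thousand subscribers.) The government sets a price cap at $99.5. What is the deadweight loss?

In inverse form: demand P = 232 − 0.005Q, supply P = 95.8 + 0.005Q.
Competitive equilibrium: 232 − 0.005Q = 95.8 + 0.005Q → Q* = 13620, P* = 163.9.
At the ceiling P = 99.5, quantity supplied = (99.5 − 95.8)/0.005 = 740.
Willingness to pay at Q' = 740: 232 − 0.005·740 = 228.3.
ΔQ = 13620 − 740 = 12880; wedge = 228.3 − 99.5 = 128.8.
Welfare loss = ½ × 12880 × 128.8 = $829472 thousand.

$829472 thousand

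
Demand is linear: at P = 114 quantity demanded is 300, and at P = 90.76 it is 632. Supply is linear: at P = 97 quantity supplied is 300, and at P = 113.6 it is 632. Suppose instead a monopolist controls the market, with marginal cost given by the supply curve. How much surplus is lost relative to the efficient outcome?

1588.65

Demand slope = (90.76 − 114)/(632 − 300) = −0.07, so P = 135 − 0.07Q.
Supply slope = (113.6 − 97)/(632 − 300) = 0.05, so P = 82 + 0.05Q.
Competitive equilibrium: 135 − 0.07Q = 82 + 0.05Q → Q* = 441.6667, P* = 104.0833.
Marginal revenue: MR = 135 − 0.14Q. Set MR = MC: 135 − 0.14Q = 82 + 0.05Q → Q_m = 278.9474.
Price P_m = 135 − 0.07·278.9474 = 115.4737; MC(Q_m) = 82 + 0.05·278.9474 = 95.9474.
Competitive Q* = 441.6667, so ΔQ = 162.7193; wedge = 115.4737 − 95.9474 = 19.5263.
DWL = ½ × 162.7193 × 19.5263 = 1588.65.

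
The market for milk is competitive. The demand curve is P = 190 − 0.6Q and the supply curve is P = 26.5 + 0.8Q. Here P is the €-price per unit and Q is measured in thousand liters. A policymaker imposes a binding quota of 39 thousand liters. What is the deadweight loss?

€4235.43 thousand

Competitive equilibrium: 190 − 0.6Q = 26.5 + 0.8Q → Q* = 116.7857, P* = 119.9286.
At Q = 39: demand price = 190 − 0.6·39 = 166.6; supply price = 26.5 + 0.8·39 = 57.7.
ΔQ = 116.7857 − 39 = 77.7857; wedge = 166.6 − 57.7 = 108.9.
Deadweight loss = ½ × 77.7857 × 108.9 = €4235.43 thousand.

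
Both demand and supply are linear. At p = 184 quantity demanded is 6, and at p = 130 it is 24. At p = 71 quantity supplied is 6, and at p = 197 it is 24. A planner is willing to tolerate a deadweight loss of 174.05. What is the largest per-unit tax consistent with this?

59

Demand slope = (130 − 184)/(24 − 6) = −3, so p = 202 − 3q.
Supply slope = (197 − 71)/(24 − 6) = 7, so p = 29 + 7q.
Competitive equilibrium: 202 − 3q = 29 + 7q → q* = 17.3, p* = 150.1.
A tax t gives Δq = t/10 and wedge t, so DWL = t²/20.
t²/20 = 174.05 → t² = 3481 → t = 59.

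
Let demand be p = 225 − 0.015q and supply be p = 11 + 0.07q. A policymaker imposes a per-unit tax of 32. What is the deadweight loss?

6023.53

Competitive equilibrium: 225 − 0.015q = 11 + 0.07q → q* = 2517.6471, p* = 187.2353.
With the tax, the buyer price exceeds the seller price by 32: (225 − 0.015q) − (11 + 0.07q) = 32 → q' = 2141.1765.
Δq = 2517.6471 − 2141.1765 = 376.4706; the wedge equals the tax, 32.
Deadweight loss = ½ × 376.4706 × 32 = 6023.53.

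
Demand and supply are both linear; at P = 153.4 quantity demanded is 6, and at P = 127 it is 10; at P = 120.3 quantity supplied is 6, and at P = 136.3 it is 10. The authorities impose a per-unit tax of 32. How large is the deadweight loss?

48.30

Demand slope = (127 − 153.4)/(10 − 6) = −6.6, so P = 193 − 6.6Q.
Supply slope = (136.3 − 120.3)/(10 − 6) = 4, so P = 96.3 + 4Q.
Competitive equilibrium: 193 − 6.6Q = 96.3 + 4Q → Q* = 9.1226, P* = 132.7906.
With the tax, the buyer price exceeds the seller price by 32: (193 − 6.6Q) − (96.3 + 4Q) = 32 → Q' = 6.1038.
ΔQ = 9.1226 − 6.1038 = 3.0188; the wedge equals the tax, 32.
DWL = ½ × 3.0188 × 32 = 48.30.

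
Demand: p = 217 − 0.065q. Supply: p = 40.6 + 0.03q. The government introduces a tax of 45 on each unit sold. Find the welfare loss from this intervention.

10657.89

Competitive equilibrium: 217 − 0.065q = 40.6 + 0.03q → q* = 1856.8421, p* = 96.3053.
With the tax, the buyer price exceeds the seller price by 45: (217 − 0.065q) − (40.6 + 0.03q) = 45 → q' = 1383.1579.
Δq = 1856.8421 − 1383.1579 = 473.6842; the wedge equals the tax, 45.
DWL = ½ × 473.6842 × 45 = 10657.89.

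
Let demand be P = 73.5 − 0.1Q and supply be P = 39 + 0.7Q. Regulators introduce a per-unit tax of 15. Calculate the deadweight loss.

140.625

Competitive equilibrium: 73.5 − 0.1Q = 39 + 0.7Q → Q* = 43.125, P* = 69.1875.
With the tax, the buyer price exceeds the seller price by 15: (73.5 − 0.1Q) − (39 + 0.7Q) = 15 → Q' = 24.375.
ΔQ = 43.125 − 24.375 = 18.75; the wedge equals the tax, 15.
DWL = ½ × 18.75 × 15 = 140.625.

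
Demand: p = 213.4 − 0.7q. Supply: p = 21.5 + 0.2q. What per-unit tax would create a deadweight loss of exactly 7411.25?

115.5

Competitive equilibrium: 213.4 − 0.7q = 21.5 + 0.2q → q* = 213.2222, p* = 64.1444.
A tax t gives Δq = t/0.9 and wedge t, so DWL = t²/1.8.
t²/1.8 = 7411.25 → t² = 13340.25 → t = 115.5.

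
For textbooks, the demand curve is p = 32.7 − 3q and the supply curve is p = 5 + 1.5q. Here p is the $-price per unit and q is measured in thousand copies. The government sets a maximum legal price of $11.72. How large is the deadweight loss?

Competitive equilibrium: 32.7 − 3q = 5 + 1.5q → q* = 6.1556, p* = 14.2333.
At the ceiling p = 11.72, quantity supplied = (11.72 − 5)/1.5 = 4.48.
Willingness to pay at q' = 4.48: 32.7 − 3·4.48 = 19.26.
Δq = 6.1556 − 4.48 = 1.6756; wedge = 19.26 − 11.72 = 7.54.
DWL = ½ × 1.6756 × 7.54 = $6.32 thousand.

$6.32 thousand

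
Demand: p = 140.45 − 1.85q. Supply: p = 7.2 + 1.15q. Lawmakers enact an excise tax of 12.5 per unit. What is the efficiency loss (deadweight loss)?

26.04

Competitive equilibrium: 140.45 − 1.85q = 7.2 + 1.15q → q* = 44.4167, p* = 58.2792.
With the tax, the buyer price exceeds the seller price by 12.5: (140.45 − 1.85q) − (7.2 + 1.15q) = 12.5 → q' = 40.25.
Δq = 44.4167 − 40.25 = 4.1667; the wedge equals the tax, 12.5.
Deadweight loss = ½ × 4.1667 × 12.5 = 26.04.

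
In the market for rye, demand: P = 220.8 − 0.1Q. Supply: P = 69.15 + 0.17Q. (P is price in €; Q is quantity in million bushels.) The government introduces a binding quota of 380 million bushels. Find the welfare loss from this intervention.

€4455.375 million

Competitive equilibrium: 220.8 − 0.1Q = 69.15 + 0.17Q → Q* = 561.66667, P* = 164.63333.
At Q = 380: demand price = 220.8 − 0.1·380 = 182.8; supply price = 69.15 + 0.17·380 = 133.75.
ΔQ = 561.66667 − 380 = 181.66667; wedge = 182.8 − 133.75 = 49.05.
Welfare loss = ½ × 181.66667 × 49.05 = €4455.375 million.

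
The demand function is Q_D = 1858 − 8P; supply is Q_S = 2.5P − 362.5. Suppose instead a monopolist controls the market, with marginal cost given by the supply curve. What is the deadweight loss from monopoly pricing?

In inverse form: demand P = 232.25 − 0.125Q, supply P = 145 + 0.4Q.
Competitive equilibrium: 232.25 − 0.125Q = 145 + 0.4Q → Q* = 166.1905, P* = 211.4762.
Marginal revenue: MR = 232.25 − 0.25Q. Set MR = MC: 232.25 − 0.25Q = 145 + 0.4Q → Q_m = 134.2308.
Price P_m = 232.25 − 0.125·134.2308 = 215.4712; MC(Q_m) = 145 + 0.4·134.2308 = 198.6923.
Competitive Q* = 166.1905, so ΔQ = 31.9597; wedge = 215.4712 − 198.6923 = 16.7789.
Welfare loss = ½ × 31.9597 × 16.7789 = 268.12.

268.12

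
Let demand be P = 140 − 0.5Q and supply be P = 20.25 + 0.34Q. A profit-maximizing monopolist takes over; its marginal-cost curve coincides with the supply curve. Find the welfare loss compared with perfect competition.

Competitive equilibrium: 140 − 0.5Q = 20.25 + 0.34Q → Q* = 142.5595, P* = 68.7202.
Marginal revenue: MR = 140 − Q. Set MR = MC: 140 − Q = 20.25 + 0.34Q → Q_m = 89.3657.
Price P_m = 140 − 0.5·89.3657 = 95.3172; MC(Q_m) = 20.25 + 0.34·89.3657 = 50.6343.
Competitive Q* = 142.5595, so ΔQ = 53.1938; wedge = 95.3172 − 50.6343 = 44.6829.
DWL = ½ × 53.1938 × 44.6829 = 1188.43.

1188.43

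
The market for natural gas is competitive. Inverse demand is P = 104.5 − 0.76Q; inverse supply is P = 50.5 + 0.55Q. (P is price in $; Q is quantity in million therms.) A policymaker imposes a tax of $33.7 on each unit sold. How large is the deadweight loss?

Competitive equilibrium: 104.5 − 0.76Q = 50.5 + 0.55Q → Q* = 41.2214, P* = 73.1718.
With the tax, the buyer price exceeds the seller price by 33.7: (104.5 − 0.76Q) − (50.5 + 0.55Q) = 33.7 → Q' = 15.4962.
ΔQ = 41.2214 − 15.4962 = 25.7252; the wedge equals the tax, 33.7.
The triangle = ½ × 25.7252 × 33.7 = $433.47 million.

$433.47 million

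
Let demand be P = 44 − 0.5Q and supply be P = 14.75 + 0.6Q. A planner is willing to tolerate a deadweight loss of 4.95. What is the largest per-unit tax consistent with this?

Competitive equilibrium: 44 − 0.5Q = 14.75 + 0.6Q → Q* = 26.5909, P* = 30.7045.
A tax t gives ΔQ = t/1.1 and wedge t, so DWL = t²/2.2.
t²/2.2 = 4.95 → t² = 10.89 → t = 3.3.

3.3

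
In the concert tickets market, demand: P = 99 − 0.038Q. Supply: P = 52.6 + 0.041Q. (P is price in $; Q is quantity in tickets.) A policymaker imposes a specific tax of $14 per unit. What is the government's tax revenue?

Competitive equilibrium: 99 − 0.038Q = 52.6 + 0.041Q → Q* = 587.3418, P* = 76.681.
With the tax, the buyer price exceeds the seller price by 14: (99 − 0.038Q) − (52.6 + 0.041Q) = 14 → Q' = 410.1266.
Tax revenue = 14 × 410.1266 = $5741.77.

$5741.77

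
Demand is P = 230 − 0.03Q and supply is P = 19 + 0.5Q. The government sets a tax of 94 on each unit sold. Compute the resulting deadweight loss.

8335.85

Competitive equilibrium: 230 − 0.03Q = 19 + 0.5Q → Q* = 398.1132, P* = 218.0566.
With the tax, the buyer price exceeds the seller price by 94: (230 − 0.03Q) − (19 + 0.5Q) = 94 → Q' = 220.7547.
ΔQ = 398.1132 − 220.7547 = 177.3585; the wedge equals the tax, 94.
Deadweight loss = ½ × 177.3585 × 94 = 8335.85.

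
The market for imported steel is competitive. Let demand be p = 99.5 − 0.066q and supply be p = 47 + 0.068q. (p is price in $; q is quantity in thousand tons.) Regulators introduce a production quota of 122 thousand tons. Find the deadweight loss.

Competitive equilibrium: 99.5 − 0.066q = 47 + 0.068q → q* = 391.791, p* = 73.6418.
At q = 122: demand price = 99.5 − 0.066·122 = 91.448; supply price = 47 + 0.068·122 = 55.296.
Δq = 391.791 − 122 = 269.791; wedge = 91.448 − 55.296 = 36.152.
Welfare loss = ½ × 269.791 × 36.152 = $4876.74 thousand.

$4876.74 thousand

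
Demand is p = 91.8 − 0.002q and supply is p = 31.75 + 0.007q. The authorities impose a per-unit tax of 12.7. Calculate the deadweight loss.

8960.56

Competitive equilibrium: 91.8 − 0.002q = 31.75 + 0.007q → q* = 6672.2222, p* = 78.4556.
With the tax, the buyer price exceeds the seller price by 12.7: (91.8 − 0.002q) − (31.75 + 0.007q) = 12.7 → q' = 5261.1111.
Δq = 6672.2222 − 5261.1111 = 1411.1111; the wedge equals the tax, 12.7.
Deadweight loss = ½ × 1411.1111 × 12.7 = 8960.56.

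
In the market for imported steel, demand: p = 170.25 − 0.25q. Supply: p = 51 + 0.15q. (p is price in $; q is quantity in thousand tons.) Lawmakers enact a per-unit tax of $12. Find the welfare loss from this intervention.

Competitive equilibrium: 170.25 − 0.25q = 51 + 0.15q → q* = 298.125, p* = 95.7188.
With the tax, the buyer price exceeds the seller price by 12: (170.25 − 0.25q) − (51 + 0.15q) = 12 → q' = 268.125.
Δq = 298.125 − 268.125 = 30; the wedge equals the tax, 12.
Deadweight loss = ½ × 30 × 12 = $180 thousand.

$180 thousand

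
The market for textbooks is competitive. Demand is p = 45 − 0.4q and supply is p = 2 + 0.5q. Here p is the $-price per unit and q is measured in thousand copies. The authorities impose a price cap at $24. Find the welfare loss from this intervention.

Competitive equilibrium: 45 − 0.4q = 2 + 0.5q → q* = 47.7778, p* = 25.8889.
At the ceiling p = 24, quantity supplied = (24 − 2)/0.5 = 44.
Willingness to pay at q' = 44: 45 − 0.4·44 = 27.4.
Δq = 47.7778 − 44 = 3.7778; wedge = 27.4 − 24 = 3.4.
DWL = ½ × 3.7778 × 3.4 = $6.42 thousand.

$6.42 thousand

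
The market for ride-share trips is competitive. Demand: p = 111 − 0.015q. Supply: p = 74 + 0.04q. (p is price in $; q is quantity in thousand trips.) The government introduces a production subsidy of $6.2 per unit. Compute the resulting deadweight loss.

Competitive equilibrium: 111 − 0.015q = 74 + 0.04q → q* = 672.7273, p* = 100.9091.
The subsidy lowers effective supply by 6.2: p = 67.8 + 0.04q.
New quantity: 111 − 0.015q = 67.8 + 0.04q → q' = 785.4545.
Overproduction Δq = 785.4545 − 672.7273 = 112.7272; wedge = subsidy = 6.2.
Welfare loss = ½ × 112.7272 × 6.2 = $349.45 thousand.

$349.45 thousand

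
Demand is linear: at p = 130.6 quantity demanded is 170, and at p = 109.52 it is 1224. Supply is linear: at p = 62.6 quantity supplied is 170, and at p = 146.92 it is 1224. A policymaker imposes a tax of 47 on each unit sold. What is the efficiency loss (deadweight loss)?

Demand slope = (109.52 − 130.6)/(1224 − 170) = −0.02, so p = 134 − 0.02q.
Supply slope = (146.92 − 62.6)/(1224 − 170) = 0.08, so p = 49 + 0.08q.
Competitive equilibrium: 134 − 0.02q = 49 + 0.08q → q* = 850, p* = 117.
With the tax, the buyer price exceeds the seller price by 47: (134 − 0.02q) − (49 + 0.08q) = 47 → q' = 380.
Δq = 850 − 380 = 470; the wedge equals the tax, 47.
The triangle = ½ × 470 × 47 = 11045.

11045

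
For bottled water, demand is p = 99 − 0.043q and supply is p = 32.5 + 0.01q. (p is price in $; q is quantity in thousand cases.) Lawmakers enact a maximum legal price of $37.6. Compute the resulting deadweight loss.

Competitive equilibrium: 99 − 0.043q = 32.5 + 0.01q → q* = 1254.717, p* = 45.0472.
At the ceiling p = 37.6, quantity supplied = (37.6 − 32.5)/0.01 = 510.
Willingness to pay at q' = 510: 99 − 0.043·510 = 77.07.
Δq = 1254.717 − 510 = 744.717; wedge = 77.07 − 37.6 = 39.47.
Welfare loss = ½ × 744.717 × 39.47 = $14696.99 thousand.

$14696.99 thousand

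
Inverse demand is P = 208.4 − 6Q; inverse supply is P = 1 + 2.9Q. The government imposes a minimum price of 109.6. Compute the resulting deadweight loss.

Competitive equilibrium: 208.4 − 6Q = 1 + 2.9Q → Q* = 23.30337, P* = 68.57978.
At the floor P = 109.6, quantity demanded = (208.4 − 109.6)/6 = 16.46667.
Sellers' marginal cost at Q' = 16.46667: 1 + 2.9·16.46667 = 48.75334.
ΔQ = 23.30337 − 16.46667 = 6.8367; wedge = 109.6 − 48.75334 = 60.84666.
DWL = ½ × 6.8367 × 60.84666 = 208.

208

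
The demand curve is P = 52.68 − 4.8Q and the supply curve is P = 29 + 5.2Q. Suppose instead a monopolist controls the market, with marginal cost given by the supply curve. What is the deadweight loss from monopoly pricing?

Competitive equilibrium: 52.68 − 4.8Q = 29 + 5.2Q → Q* = 2.368, P* = 41.3136.
Marginal revenue: MR = 52.68 − 9.6Q. Set MR = MC: 52.68 − 9.6Q = 29 + 5.2Q → Q_m = 1.6.
Price P_m = 52.68 − 4.8·1.6 = 45; MC(Q_m) = 29 + 5.2·1.6 = 37.32.
Competitive Q* = 2.368, so ΔQ = 0.768; wedge = 45 − 37.32 = 7.68.
Deadweight loss = ½ × 0.768 × 7.68 = 2.95.

2.95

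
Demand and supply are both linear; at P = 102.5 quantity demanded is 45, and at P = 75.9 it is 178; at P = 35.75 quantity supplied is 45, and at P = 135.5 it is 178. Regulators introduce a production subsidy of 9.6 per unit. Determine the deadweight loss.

48.51

Demand slope = (75.9 − 102.5)/(178 − 45) = −0.2, so P = 111.5 − 0.2Q.
Supply slope = (135.5 − 35.75)/(178 − 45) = 0.75, so P = 2 + 0.75Q.
Competitive equilibrium: 111.5 − 0.2Q = 2 + 0.75Q → Q* = 115.26316, P* = 88.44737.
The subsidy lowers effective supply by 9.6: P = 0.75Q − 7.6.
New quantity: 111.5 − 0.2Q = 0.75Q − 7.6 → Q' = 125.36842.
Overproduction ΔQ = 125.36842 − 115.26316 = 10.10526; wedge = subsidy = 9.6.
DWL = ½ × 10.10526 × 9.6 = 48.51.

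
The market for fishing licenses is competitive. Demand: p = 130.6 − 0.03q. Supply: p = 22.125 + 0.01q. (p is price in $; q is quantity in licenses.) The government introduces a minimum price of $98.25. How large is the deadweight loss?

Competitive equilibrium: 130.6 − 0.03q = 22.125 + 0.01q → q* = 2711.875, p* = 49.24375.
At the floor p = 98.25, quantity demanded = (130.6 − 98.25)/0.03 = 1078.33333.
Sellers' marginal cost at q' = 1078.33333: 22.125 + 0.01·1078.33333 = 32.90833.
Δq = 2711.875 − 1078.33333 = 1633.54167; wedge = 98.25 − 32.90833 = 65.34167.
Welfare loss = ½ × 1633.54167 × 65.34167 = $53369.17.

$53369.17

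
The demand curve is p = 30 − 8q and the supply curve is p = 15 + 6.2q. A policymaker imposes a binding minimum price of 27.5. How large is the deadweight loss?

Competitive equilibrium: 30 − 8q = 15 + 6.2q → q* = 1.0563, p* = 21.5493.
At the floor p = 27.5, quantity demanded = (30 − 27.5)/8 = 0.3125.
Sellers' marginal cost at q' = 0.3125: 15 + 6.2·0.3125 = 16.9375.
Δq = 1.0563 − 0.3125 = 0.7438; wedge = 27.5 − 16.9375 = 10.5625.
Deadweight loss = ½ × 0.7438 × 10.5625 = 3.93.

3.93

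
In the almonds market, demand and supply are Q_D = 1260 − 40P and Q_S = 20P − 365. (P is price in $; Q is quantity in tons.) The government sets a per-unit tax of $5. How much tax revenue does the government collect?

In inverse form: demand P = 31.5 − 0.025Q, supply P = 18.25 + 0.05Q.
Competitive equilibrium: 31.5 − 0.025Q = 18.25 + 0.05Q → Q* = 176.6667, P* = 27.0833.
With the tax, the buyer price exceeds the seller price by 5: (31.5 − 0.025Q) − (18.25 + 0.05Q) = 5 → Q' = 110.
Tax revenue = 5 × 110 = $550.

$550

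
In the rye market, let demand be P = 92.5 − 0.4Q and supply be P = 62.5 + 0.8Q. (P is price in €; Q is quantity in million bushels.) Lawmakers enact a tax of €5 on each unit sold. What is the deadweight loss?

€10.42 million

Competitive equilibrium: 92.5 − 0.4Q = 62.5 + 0.8Q → Q* = 25, P* = 82.5.
With the tax, the buyer price exceeds the seller price by 5: (92.5 − 0.4Q) − (62.5 + 0.8Q) = 5 → Q' = 20.8333.
ΔQ = 25 − 20.8333 = 4.1667; the wedge equals the tax, 5.
DWL = ½ × 4.1667 × 5 = €10.42 million.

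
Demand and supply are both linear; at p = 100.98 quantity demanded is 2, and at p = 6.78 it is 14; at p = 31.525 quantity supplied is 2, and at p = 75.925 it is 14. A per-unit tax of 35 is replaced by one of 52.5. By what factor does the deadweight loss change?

Demand slope = (6.78 − 100.98)/(14 − 2) = −7.85, so p = 116.68 − 7.85q.
Supply slope = (75.925 − 31.525)/(14 − 2) = 3.7, so p = 24.125 + 3.7q.
Competitive equilibrium: 116.68 − 7.85q = 24.125 + 3.7q → q* = 8.0134, p* = 53.7747.
For a per-unit tax t: Δq = t/11.55, so DWL = ½·t·(t/11.55) = t²/23.1.
At t = 35: DWL = 53.030. At t = 52.5: DWL = 119.318.
Ratio = (52.5/35)² = 2.25.

2.25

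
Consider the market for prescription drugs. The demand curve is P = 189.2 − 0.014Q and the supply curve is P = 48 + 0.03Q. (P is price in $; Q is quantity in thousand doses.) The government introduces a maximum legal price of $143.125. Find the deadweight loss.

Competitive equilibrium: 189.2 − 0.014Q = 48 + 0.03Q → Q* = 3209.0909, P* = 144.2727.
At the ceiling P = 143.125, quantity supplied = (143.125 − 48)/0.03 = 3170.8333.
Willingness to pay at Q' = 3170.8333: 189.2 − 0.014·3170.8333 = 144.8083.
ΔQ = 3209.0909 − 3170.8333 = 38.2576; wedge = 144.8083 − 143.125 = 1.6833.
Welfare loss = ½ × 38.2576 × 1.6833 = $32.20 thousand.

$32.20 thousand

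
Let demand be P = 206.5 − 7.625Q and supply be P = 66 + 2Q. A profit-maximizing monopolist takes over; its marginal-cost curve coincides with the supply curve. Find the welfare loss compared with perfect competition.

Competitive equilibrium: 206.5 − 7.625Q = 66 + 2Q → Q* = 14.5974, P* = 95.1948.
Marginal revenue: MR = 206.5 − 15.25Q. Set MR = MC: 206.5 − 15.25Q = 66 + 2Q → Q_m = 8.1449.
Price P_m = 206.5 − 7.625·8.1449 = 144.3951; MC(Q_m) = 66 + 2·8.1449 = 82.2898.
Competitive Q* = 14.5974, so ΔQ = 6.4525; wedge = 144.3951 − 82.2898 = 62.1053.
The triangle = ½ × 6.4525 × 62.1053 = 200.37.

200.37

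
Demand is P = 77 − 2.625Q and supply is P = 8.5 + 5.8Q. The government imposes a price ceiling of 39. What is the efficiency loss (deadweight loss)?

34.74

Competitive equilibrium: 77 − 2.625Q = 8.5 + 5.8Q → Q* = 8.13056, P* = 55.65727.
At the ceiling P = 39, quantity supplied = (39 − 8.5)/5.8 = 5.25862.
Willingness to pay at Q' = 5.25862: 77 − 2.625·5.25862 = 63.19612.
ΔQ = 8.13056 − 5.25862 = 2.87194; wedge = 63.19612 − 39 = 24.19612.
Deadweight loss = ½ × 2.87194 × 24.19612 = 34.74.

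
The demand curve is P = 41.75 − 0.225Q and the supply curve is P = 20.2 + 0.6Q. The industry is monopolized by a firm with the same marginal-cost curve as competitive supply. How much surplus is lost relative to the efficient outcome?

12.92

Competitive equilibrium: 41.75 − 0.225Q = 20.2 + 0.6Q → Q* = 26.1212, P* = 35.8727.
Marginal revenue: MR = 41.75 − 0.45Q. Set MR = MC: 41.75 − 0.45Q = 20.2 + 0.6Q → Q_m = 20.5238.
Price P_m = 41.75 − 0.225·20.5238 = 37.1321; MC(Q_m) = 20.2 + 0.6·20.5238 = 32.5143.
Competitive Q* = 26.1212, so ΔQ = 5.5974; wedge = 37.1321 − 32.5143 = 4.6178.
The triangle = ½ × 5.5974 × 4.6178 = 12.92.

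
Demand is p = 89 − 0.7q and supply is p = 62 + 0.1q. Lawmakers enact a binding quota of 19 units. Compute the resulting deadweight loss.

Competitive equilibrium: 89 − 0.7q = 62 + 0.1q → q* = 33.75, p* = 65.375.
At q = 19: demand price = 89 − 0.7·19 = 75.7; supply price = 62 + 0.1·19 = 63.9.
Δq = 33.75 − 19 = 14.75; wedge = 75.7 − 63.9 = 11.8.
Welfare loss = ½ × 14.75 × 11.8 = 87.025.

87.025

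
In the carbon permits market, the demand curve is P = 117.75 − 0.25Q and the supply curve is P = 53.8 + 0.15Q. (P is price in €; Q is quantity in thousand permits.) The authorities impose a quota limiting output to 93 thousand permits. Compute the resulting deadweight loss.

€894.45 thousand

Competitive equilibrium: 117.75 − 0.25Q = 53.8 + 0.15Q → Q* = 159.875, P* = 77.7813.
At Q = 93: demand price = 117.75 − 0.25·93 = 94.5; supply price = 53.8 + 0.15·93 = 67.75.
ΔQ = 159.875 − 93 = 66.875; wedge = 94.5 − 67.75 = 26.75.
DWL = ½ × 66.875 × 26.75 = €894.45 thousand.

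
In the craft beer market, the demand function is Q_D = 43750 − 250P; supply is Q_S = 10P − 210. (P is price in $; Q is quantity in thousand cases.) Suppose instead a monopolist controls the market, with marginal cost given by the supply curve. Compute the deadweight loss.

$156.40 thousand

In inverse form: demand P = 175 − 0.004Q, supply P = 21 + 0.1Q.
Competitive equilibrium: 175 − 0.004Q = 21 + 0.1Q → Q* = 1480.7692, P* = 169.0769.
Marginal revenue: MR = 175 − 0.008Q. Set MR = MC: 175 − 0.008Q = 21 + 0.1Q → Q_m = 1425.9259.
Price P_m = 175 − 0.004·1425.9259 = 169.2963; MC(Q_m) = 21 + 0.1·1425.9259 = 163.5926.
Competitive Q* = 1480.7692, so ΔQ = 54.8433; wedge = 169.2963 − 163.5926 = 5.7037.
Deadweight loss = ½ × 54.8433 × 5.7037 = $156.40 thousand.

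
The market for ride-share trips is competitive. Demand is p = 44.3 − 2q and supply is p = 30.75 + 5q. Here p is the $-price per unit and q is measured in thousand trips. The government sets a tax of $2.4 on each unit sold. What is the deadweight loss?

Competitive equilibrium: 44.3 − 2q = 30.75 + 5q → q* = 1.9357, p* = 40.4286.
With the tax, the buyer price exceeds the seller price by 2.4: (44.3 − 2q) − (30.75 + 5q) = 2.4 → q' = 1.5929.
Δq = 1.9357 − 1.5929 = 0.3428; the wedge equals the tax, 2.4.
DWL = ½ × 0.3428 × 2.4 = $0.41 thousand.

$0.41 thousand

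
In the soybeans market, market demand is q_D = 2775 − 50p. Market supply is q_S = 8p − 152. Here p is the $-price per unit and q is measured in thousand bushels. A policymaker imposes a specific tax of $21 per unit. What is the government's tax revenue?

$2244.83 thousand

In inverse form: demand p = 55.5 − 0.02q, supply p = 19 + 0.125q.
Competitive equilibrium: 55.5 − 0.02q = 19 + 0.125q → q* = 251.7241, p* = 50.4655.
With the tax, the buyer price exceeds the seller price by 21: (55.5 − 0.02q) − (19 + 0.125q) = 21 → q' = 106.8966.
Tax revenue = 21 × 106.8966 = $2244.83 thousand.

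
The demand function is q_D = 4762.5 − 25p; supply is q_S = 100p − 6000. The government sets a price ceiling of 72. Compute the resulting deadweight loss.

In inverse form: demand p = 190.5 − 0.04q, supply p = 60 + 0.01q.
Competitive equilibrium: 190.5 − 0.04q = 60 + 0.01q → q* = 2610, p* = 86.1.
At the ceiling p = 72, quantity supplied = (72 − 60)/0.01 = 1200.
Willingness to pay at q' = 1200: 190.5 − 0.04·1200 = 142.5.
Δq = 2610 − 1200 = 1410; wedge = 142.5 − 72 = 70.5.
Welfare loss = ½ × 1410 × 70.5 = 49702.50.

49702.50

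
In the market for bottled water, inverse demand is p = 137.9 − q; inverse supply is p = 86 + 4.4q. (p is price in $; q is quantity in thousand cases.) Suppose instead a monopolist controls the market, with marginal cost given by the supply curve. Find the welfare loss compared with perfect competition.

$6.09 thousand

Competitive equilibrium: 137.9 − q = 86 + 4.4q → q* = 9.6111, p* = 128.2889.
Marginal revenue: MR = 137.9 − 2q. Set MR = MC: 137.9 − 2q = 86 + 4.4q → q_m = 8.1094.
Price p_m = 137.9 − 1·8.1094 = 129.7906; MC(q_m) = 86 + 4.4·8.1094 = 121.6814.
Competitive q* = 9.6111, so Δq = 1.5017; wedge = 129.7906 − 121.6814 = 8.1092.
DWL = ½ × 1.5017 × 8.1092 = $6.09 thousand.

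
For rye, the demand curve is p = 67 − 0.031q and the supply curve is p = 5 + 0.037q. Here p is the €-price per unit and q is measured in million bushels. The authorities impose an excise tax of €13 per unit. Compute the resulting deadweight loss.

Competitive equilibrium: 67 − 0.031q = 5 + 0.037q → q* = 911.7647, p* = 38.7353.
With the tax, the buyer price exceeds the seller price by 13: (67 − 0.031q) − (5 + 0.037q) = 13 → q' = 720.5882.
Δq = 911.7647 − 720.5882 = 191.1765; the wedge equals the tax, 13.
Deadweight loss = ½ × 191.1765 × 13 = €1242.65 million.

€1242.65 million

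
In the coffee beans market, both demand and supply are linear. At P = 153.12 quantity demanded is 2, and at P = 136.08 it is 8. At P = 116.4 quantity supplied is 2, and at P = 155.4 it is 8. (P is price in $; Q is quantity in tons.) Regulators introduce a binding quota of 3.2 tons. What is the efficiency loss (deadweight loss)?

Demand slope = (136.08 − 153.12)/(8 − 2) = −2.84, so P = 158.8 − 2.84Q.
Supply slope = (155.4 − 116.4)/(8 − 2) = 6.5, so P = 103.4 + 6.5Q.
Competitive equilibrium: 158.8 − 2.84Q = 103.4 + 6.5Q → Q* = 5.9315, P* = 141.9546.
At Q = 3.2: demand price = 158.8 − 2.84·3.2 = 149.712; supply price = 103.4 + 6.5·3.2 = 124.2.
ΔQ = 5.9315 − 3.2 = 2.7315; wedge = 149.712 − 124.2 = 25.512.
The triangle = ½ × 2.7315 × 25.512 = $34.84.

$34.84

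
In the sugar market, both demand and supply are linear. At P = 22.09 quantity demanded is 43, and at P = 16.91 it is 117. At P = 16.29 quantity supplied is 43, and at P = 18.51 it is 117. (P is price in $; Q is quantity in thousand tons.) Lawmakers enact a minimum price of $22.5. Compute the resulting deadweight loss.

Demand slope = (16.91 − 22.09)/(117 − 43) = −0.07, so P = 25.1 − 0.07Q.
Supply slope = (18.51 − 16.29)/(117 − 43) = 0.03, so P = 15 + 0.03Q.
Competitive equilibrium: 25.1 − 0.07Q = 15 + 0.03Q → Q* = 101, P* = 18.03.
At the floor P = 22.5, quantity demanded = (25.1 − 22.5)/0.07 = 37.1429.
Sellers' marginal cost at Q' = 37.1429: 15 + 0.03·37.1429 = 16.1143.
ΔQ = 101 − 37.1429 = 63.8571; wedge = 22.5 − 16.1143 = 6.3857.
The triangle = ½ × 63.8571 × 6.3857 = $203.89 thousand.

$203.89 thousand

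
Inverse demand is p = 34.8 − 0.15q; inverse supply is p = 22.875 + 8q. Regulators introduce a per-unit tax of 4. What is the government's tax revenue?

3.89

Competitive equilibrium: 34.8 − 0.15q = 22.875 + 8q → q* = 1.4632, p* = 34.5805.
With the tax, the buyer price exceeds the seller price by 4: (34.8 − 0.15q) − (22.875 + 8q) = 4 → q' = 0.9724.
Tax revenue = 4 × 0.9724 = 3.89.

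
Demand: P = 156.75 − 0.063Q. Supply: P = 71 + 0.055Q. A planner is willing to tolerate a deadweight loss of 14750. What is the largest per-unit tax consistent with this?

Competitive equilibrium: 156.75 − 0.063Q = 71 + 0.055Q → Q* = 726.6949, P* = 110.9682.
A tax t gives ΔQ = t/0.118 and wedge t, so DWL = t²/0.236.
t²/0.236 = 14750 → t² = 3481 → t = 59.

59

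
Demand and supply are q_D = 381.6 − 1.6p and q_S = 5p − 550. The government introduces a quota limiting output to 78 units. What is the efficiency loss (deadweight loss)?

2494.07

In inverse form: demand p = 238.5 − 0.625q, supply p = 110 + 0.2q.
Competitive equilibrium: 238.5 − 0.625q = 110 + 0.2q → q* = 155.75758, p* = 141.15152.
At q = 78: demand price = 238.5 − 0.625·78 = 189.75; supply price = 110 + 0.2·78 = 125.6.
Δq = 155.75758 − 78 = 77.75758; wedge = 189.75 − 125.6 = 64.15.
Welfare loss = ½ × 77.75758 × 64.15 = 2494.07.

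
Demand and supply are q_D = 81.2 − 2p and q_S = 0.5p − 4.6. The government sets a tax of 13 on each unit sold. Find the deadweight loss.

In inverse form: demand p = 40.6 − 0.5q, supply p = 9.2 + 2q.
Competitive equilibrium: 40.6 − 0.5q = 9.2 + 2q → q* = 12.56, p* = 34.32.
With the tax, the buyer price exceeds the seller price by 13: (40.6 − 0.5q) − (9.2 + 2q) = 13 → q' = 7.36.
Δq = 12.56 − 7.36 = 5.2; the wedge equals the tax, 13.
DWL = ½ × 5.2 × 13 = 33.80.

33.80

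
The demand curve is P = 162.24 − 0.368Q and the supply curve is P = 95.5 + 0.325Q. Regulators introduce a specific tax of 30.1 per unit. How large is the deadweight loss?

Competitive equilibrium: 162.24 − 0.368Q = 95.5 + 0.325Q → Q* = 96.3059, P* = 126.7994.
With the tax, the buyer price exceeds the seller price by 30.1: (162.24 − 0.368Q) − (95.5 + 0.325Q) = 30.1 → Q' = 52.8716.
ΔQ = 96.3059 − 52.8716 = 43.4343; the wedge equals the tax, 30.1.
Welfare loss = ½ × 43.4343 × 30.1 = 653.69.

653.69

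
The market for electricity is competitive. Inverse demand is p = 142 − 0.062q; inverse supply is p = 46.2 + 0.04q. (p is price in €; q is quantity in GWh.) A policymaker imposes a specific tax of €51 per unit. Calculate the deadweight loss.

Competitive equilibrium: 142 − 0.062q = 46.2 + 0.04q → q* = 939.2157, p* = 83.7686.
With the tax, the buyer price exceeds the seller price by 51: (142 − 0.062q) − (46.2 + 0.04q) = 51 → q' = 439.2157.
Δq = 939.2157 − 439.2157 = 500; the wedge equals the tax, 51.
Deadweight loss = ½ × 500 × 51 = €12750.

€12750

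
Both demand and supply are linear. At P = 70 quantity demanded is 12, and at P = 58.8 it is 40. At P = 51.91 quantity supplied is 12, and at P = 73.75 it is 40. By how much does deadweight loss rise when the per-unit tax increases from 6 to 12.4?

49.90

Demand slope = (58.8 − 70)/(40 − 12) = −0.4, so P = 74.8 − 0.4Q.
Supply slope = (73.75 − 51.91)/(40 − 12) = 0.78, so P = 42.55 + 0.78Q.
Competitive equilibrium: 74.8 − 0.4Q = 42.55 + 0.78Q → Q* = 27.3305, P* = 63.8678.
For a per-unit tax t: ΔQ = t/1.18, so DWL = ½·t·(t/1.18) = t²/2.36.
At t = 6: DWL = 15.254. At t = 12.4: DWL = 65.153.
Increase = 65.153 − 15.254 = 49.90.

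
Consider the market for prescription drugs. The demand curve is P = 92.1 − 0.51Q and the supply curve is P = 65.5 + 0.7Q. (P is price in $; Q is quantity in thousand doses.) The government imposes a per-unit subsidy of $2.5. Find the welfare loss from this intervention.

Competitive equilibrium: 92.1 − 0.51Q = 65.5 + 0.7Q → Q* = 21.9835, P* = 80.8884.
The subsidy lowers effective supply by 2.5: P = 63 + 0.7Q.
New quantity: 92.1 − 0.51Q = 63 + 0.7Q → Q' = 24.0496.
Overproduction ΔQ = 24.0496 − 21.9835 = 2.0661; wedge = subsidy = 2.5.
The triangle = ½ × 2.0661 × 2.5 = $2.58 thousand.

$2.58 thousand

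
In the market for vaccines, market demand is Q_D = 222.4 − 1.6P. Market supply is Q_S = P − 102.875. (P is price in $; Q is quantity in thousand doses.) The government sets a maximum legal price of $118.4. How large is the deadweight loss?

In inverse form: demand P = 139 − 0.625Q, supply P = 102.875 + Q.
Competitive equilibrium: 139 − 0.625Q = 102.875 + Q → Q* = 22.2308, P* = 125.1058.
At the ceiling P = 118.4, quantity supplied = (118.4 − 102.875)/1 = 15.525.
Willingness to pay at Q' = 15.525: 139 − 0.625·15.525 = 129.2969.
ΔQ = 22.2308 − 15.525 = 6.7058; wedge = 129.2969 − 118.4 = 10.8969.
The triangle = ½ × 6.7058 × 10.8969 = $36.54 thousand.

$36.54 thousand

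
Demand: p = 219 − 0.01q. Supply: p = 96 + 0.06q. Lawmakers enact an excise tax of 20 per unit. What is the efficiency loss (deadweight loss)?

2857.14

Competitive equilibrium: 219 − 0.01q = 96 + 0.06q → q* = 1757.1429, p* = 201.4286.
With the tax, the buyer price exceeds the seller price by 20: (219 − 0.01q) − (96 + 0.06q) = 20 → q' = 1471.4286.
Δq = 1757.1429 − 1471.4286 = 285.7143; the wedge equals the tax, 20.
Deadweight loss = ½ × 285.7143 × 20 = 2857.14.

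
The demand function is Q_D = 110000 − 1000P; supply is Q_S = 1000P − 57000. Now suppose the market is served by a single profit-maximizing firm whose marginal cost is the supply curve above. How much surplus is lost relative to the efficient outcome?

In inverse form: demand P = 110 − 0.001Q, supply P = 57 + 0.001Q.
Competitive equilibrium: 110 − 0.001Q = 57 + 0.001Q → Q* = 26500, P* = 83.5.
Marginal revenue: MR = 110 − 0.002Q. Set MR = MC: 110 − 0.002Q = 57 + 0.001Q → Q_m = 17666.6666667.
Price P_m = 110 − 0.001·17666.6666667 = 92.3333333; MC(Q_m) = 57 + 0.001·17666.6666667 = 74.6666667.
Competitive Q* = 26500, so ΔQ = 8833.3333333; wedge = 92.3333333 − 74.6666667 = 17.6666666.
DWL = ½ × 8833.3333333 × 17.6666666 = 78027.78.

78027.78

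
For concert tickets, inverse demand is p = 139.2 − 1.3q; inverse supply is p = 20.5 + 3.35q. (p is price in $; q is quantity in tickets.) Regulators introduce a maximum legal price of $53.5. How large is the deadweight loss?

Competitive equilibrium: 139.2 − 1.3q = 20.5 + 3.35q → q* = 25.5269, p* = 106.0151.
At the ceiling p = 53.5, quantity supplied = (53.5 − 20.5)/3.35 = 9.8507.
Willingness to pay at q' = 9.8507: 139.2 − 1.3·9.8507 = 126.3941.
Δq = 25.5269 − 9.8507 = 15.6762; wedge = 126.3941 − 53.5 = 72.8941.
Deadweight loss = ½ × 15.6762 × 72.8941 = $571.35.

$571.35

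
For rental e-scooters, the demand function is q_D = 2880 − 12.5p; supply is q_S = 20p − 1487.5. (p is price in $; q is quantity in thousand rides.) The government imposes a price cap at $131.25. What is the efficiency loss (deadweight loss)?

In inverse form: demand p = 230.4 − 0.08q, supply p = 74.375 + 0.05q.
Competitive equilibrium: 230.4 − 0.08q = 74.375 + 0.05q → q* = 1200.1923, p* = 134.3846.
At the ceiling p = 131.25, quantity supplied = (131.25 − 74.375)/0.05 = 1137.5.
Willingness to pay at q' = 1137.5: 230.4 − 0.08·1137.5 = 139.4.
Δq = 1200.1923 − 1137.5 = 62.6923; wedge = 139.4 − 131.25 = 8.15.
Deadweight loss = ½ × 62.6923 × 8.15 = $255.47 thousand.

$255.47 thousand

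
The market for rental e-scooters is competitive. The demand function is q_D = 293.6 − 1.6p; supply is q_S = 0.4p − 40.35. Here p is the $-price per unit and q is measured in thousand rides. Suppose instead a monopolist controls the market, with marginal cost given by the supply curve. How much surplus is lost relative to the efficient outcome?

In inverse form: demand p = 183.5 − 0.625q, supply p = 100.875 + 2.5q.
Competitive equilibrium: 183.5 − 0.625q = 100.875 + 2.5q → q* = 26.44, p* = 166.975.
Marginal revenue: MR = 183.5 − 1.25q. Set MR = MC: 183.5 − 1.25q = 100.875 + 2.5q → q_m = 22.0333.
Price p_m = 183.5 − 0.625·22.0333 = 169.7292; MC(q_m) = 100.875 + 2.5·22.0333 = 155.9583.
Competitive q* = 26.44, so Δq = 4.4067; wedge = 169.7292 − 155.9583 = 13.7709.
The triangle = ½ × 4.4067 × 13.7709 = $30.34 thousand.

$30.34 thousand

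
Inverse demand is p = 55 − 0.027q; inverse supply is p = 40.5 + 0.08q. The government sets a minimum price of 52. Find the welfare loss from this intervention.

31.86

Competitive equilibrium: 55 − 0.027q = 40.5 + 0.08q → q* = 135.514, p* = 51.3411.
At the floor p = 52, quantity demanded = (55 − 52)/0.027 = 111.1111.
Sellers' marginal cost at q' = 111.1111: 40.5 + 0.08·111.1111 = 49.3889.
Δq = 135.514 − 111.1111 = 24.4029; wedge = 52 − 49.3889 = 2.6111.
DWL = ½ × 24.4029 × 2.6111 = 31.86.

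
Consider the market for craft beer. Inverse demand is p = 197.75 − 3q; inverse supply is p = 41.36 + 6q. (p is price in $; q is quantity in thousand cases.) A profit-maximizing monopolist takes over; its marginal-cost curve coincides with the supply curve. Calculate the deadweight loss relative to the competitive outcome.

Competitive equilibrium: 197.75 − 3q = 41.36 + 6q → q* = 17.3767, p* = 145.62.
Marginal revenue: MR = 197.75 − 6q. Set MR = MC: 197.75 − 6q = 41.36 + 6q → q_m = 13.0325.
Price p_m = 197.75 − 3·13.0325 = 158.6525; MC(q_m) = 41.36 + 6·13.0325 = 119.555.
Competitive q* = 17.3767, so Δq = 4.3442; wedge = 158.6525 − 119.555 = 39.0975.
The triangle = ½ × 4.3442 × 39.0975 = $84.92 thousand.

$84.92 thousand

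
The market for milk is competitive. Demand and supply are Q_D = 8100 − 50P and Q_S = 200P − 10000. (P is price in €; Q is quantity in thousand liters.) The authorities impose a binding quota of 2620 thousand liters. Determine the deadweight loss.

In inverse form: demand P = 162 − 0.02Q, supply P = 50 + 0.005Q.
Competitive equilibrium: 162 − 0.02Q = 50 + 0.005Q → Q* = 4480, P* = 72.4.
At Q = 2620: demand price = 162 − 0.02·2620 = 109.6; supply price = 50 + 0.005·2620 = 63.1.
ΔQ = 4480 − 2620 = 1860; wedge = 109.6 − 63.1 = 46.5.
Deadweight loss = ½ × 1860 × 46.5 = €43245 thousand.

€43245 thousand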